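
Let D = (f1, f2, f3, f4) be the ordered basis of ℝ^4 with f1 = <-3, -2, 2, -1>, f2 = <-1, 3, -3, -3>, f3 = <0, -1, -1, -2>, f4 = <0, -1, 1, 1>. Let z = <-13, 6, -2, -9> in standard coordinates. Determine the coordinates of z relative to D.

<3, 4, -2, 2>

We seek scalars with c_1 f1 + ... + c_4 f4 = z; equivalently solve M c = z where the columns of M are f1, ..., f4.
Row-reducing the augmented matrix [M | z] gives c = (3, 4, -2, 2).
Check: 3f1 + 4f2 - 2f3 + 2f4 = <-13, 6, -2, -9>.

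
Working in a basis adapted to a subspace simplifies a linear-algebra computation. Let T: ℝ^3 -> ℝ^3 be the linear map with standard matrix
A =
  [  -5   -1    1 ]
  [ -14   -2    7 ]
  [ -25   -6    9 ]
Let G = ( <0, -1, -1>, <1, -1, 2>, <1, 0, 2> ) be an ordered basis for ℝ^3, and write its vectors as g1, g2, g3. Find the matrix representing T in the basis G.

[[3, -3, 1], [2, 1, -1], [-2, -3, -2]]

The j-th column of [T]_G is [T(gj)]_G.
T(g1) = A g1 = <0, -5, -3> = 3g1 + 2g2 - 2g3, so column 1 is <3, 2, -2>.
Repeating for g2, g3 and assembling the columns gives [[3, -3, 1], [2, 1, -1], [-2, -3, -2]].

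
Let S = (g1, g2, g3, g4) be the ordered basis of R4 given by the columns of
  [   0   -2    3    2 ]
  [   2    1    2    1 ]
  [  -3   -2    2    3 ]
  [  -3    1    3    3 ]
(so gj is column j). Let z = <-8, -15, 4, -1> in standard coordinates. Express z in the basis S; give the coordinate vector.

<-4, -1, -2, -2>

We seek scalars with c_1 g1 + ... + c_4 g4 = z; equivalently solve M c = z where the columns of M are g1, ..., g4.
Solving this 4x4 system gives c = (-4, -1, -2, -2).
Check: -4g1 - g2 - 2g3 - 2g4 = <-8, -15, 4, -1>.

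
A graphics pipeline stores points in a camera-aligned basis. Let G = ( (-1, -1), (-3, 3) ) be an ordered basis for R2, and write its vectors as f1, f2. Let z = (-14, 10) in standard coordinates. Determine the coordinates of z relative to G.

[z]_G is the unique c with M c = z, where M has columns f1, f2.
System: -c_1 - 3c_2 = -14, -c_1 + 3c_2 = 10; solving gives c_1 = 2, c_2 = 4.
Check: 2f1 + 4f2 = (-14, 10).

(2, 4)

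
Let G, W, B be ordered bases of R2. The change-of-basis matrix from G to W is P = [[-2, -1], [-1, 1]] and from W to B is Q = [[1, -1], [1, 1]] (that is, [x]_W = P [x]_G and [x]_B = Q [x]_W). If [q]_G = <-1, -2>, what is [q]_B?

First [q]_W = P [q]_G = <4, -1>.
Then [q]_B = Q [q]_W = <5, 3>.

<5, 3>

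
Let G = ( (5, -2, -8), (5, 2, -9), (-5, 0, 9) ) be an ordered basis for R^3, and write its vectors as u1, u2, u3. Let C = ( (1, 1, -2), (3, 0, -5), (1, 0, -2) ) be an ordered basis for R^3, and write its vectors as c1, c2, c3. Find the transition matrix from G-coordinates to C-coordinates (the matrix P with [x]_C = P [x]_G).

Take x = uj: its G-coordinates are the j-th standard unit vector, so P e_j — column j of P — equals [uj]_C.
u1 = -2c1 + 2c2 + c3, giving column 1 = (-2, 2, 1); repeating for each j gives P = [[-2, 2, 0], [2, 1, -1], [1, 0, -2]].

[[-2, 2, 0], [2, 1, -1], [1, 0, -2]]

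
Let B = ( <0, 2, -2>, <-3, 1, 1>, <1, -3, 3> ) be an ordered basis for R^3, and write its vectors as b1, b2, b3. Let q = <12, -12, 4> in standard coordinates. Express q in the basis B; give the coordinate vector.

<-4, -4, 0>

[q]_B is the unique c with M c = q, where M has columns b1, ..., b3.
Gaussian elimination on [M | q] yields c = (-4, -4, 0).
Check: -4b1 - 4b2 + 0·b3 = <12, -12, 4>.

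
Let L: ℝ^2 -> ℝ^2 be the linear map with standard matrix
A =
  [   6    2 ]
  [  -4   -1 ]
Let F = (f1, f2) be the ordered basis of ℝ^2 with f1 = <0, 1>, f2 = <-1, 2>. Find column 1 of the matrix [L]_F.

<3, -2>

Compute L(f1) = A f1 = <2, -1> in standard coordinates.
Then write this in F-coordinates: solve for y in y_1 f1 + y_2 f2 = <2, -1>.
This gives y = <3, -2>, which is column 1 of [L]_F.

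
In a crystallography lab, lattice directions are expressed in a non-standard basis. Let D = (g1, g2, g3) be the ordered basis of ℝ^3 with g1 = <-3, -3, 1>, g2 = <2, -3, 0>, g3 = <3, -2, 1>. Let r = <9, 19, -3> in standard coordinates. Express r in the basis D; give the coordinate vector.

<-4, -3, 1>

Write r = c_1 g1 + ... + c_3 g3 and solve for the c_i.
Row-reducing the augmented matrix [M | r] gives c = (-4, -3, 1).
Check: -4g1 - 3g2 + g3 = <9, 19, -3>.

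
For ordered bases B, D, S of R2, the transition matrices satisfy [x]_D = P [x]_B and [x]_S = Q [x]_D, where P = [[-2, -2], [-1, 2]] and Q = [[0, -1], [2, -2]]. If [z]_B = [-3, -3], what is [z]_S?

Apply P to get D-coordinates [12, -3], then Q to get S-coordinates.
The result is [z]_S = [3, 30].

[3, 30]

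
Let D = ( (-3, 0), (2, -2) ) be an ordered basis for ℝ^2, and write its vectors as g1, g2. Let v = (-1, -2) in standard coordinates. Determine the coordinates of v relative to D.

[v]_D is the unique c with M c = v, where M has columns g1, g2.
System: -3c_1 + 2c_2 = -1, 0c_1 - 2c_2 = -2; solving gives c_1 = 1, c_2 = 1.
Check: g1 + g2 = (-1, -2).

(1, 1)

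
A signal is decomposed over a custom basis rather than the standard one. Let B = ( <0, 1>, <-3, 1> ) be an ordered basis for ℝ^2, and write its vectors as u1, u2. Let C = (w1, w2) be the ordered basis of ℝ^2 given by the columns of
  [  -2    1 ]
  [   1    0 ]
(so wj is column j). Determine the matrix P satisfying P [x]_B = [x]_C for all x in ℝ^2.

[[1, 1], [2, -1]]

Let M have columns uj and N have columns wj. Then for every x, N [x]_C = x = M [x]_B, so P = N^(-1) M.
Since det N = -1, N^(-1) has integer entries; multiplying gives P = [[1, 1], [2, -1]].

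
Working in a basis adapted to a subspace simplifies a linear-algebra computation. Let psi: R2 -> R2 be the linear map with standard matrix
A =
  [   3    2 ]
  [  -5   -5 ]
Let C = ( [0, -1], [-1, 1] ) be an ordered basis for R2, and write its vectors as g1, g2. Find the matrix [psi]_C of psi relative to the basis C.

With P the matrix whose columns are g1, g2, [psi]_C = P^(-1) A P.
Column by column: psi(g1) = A g1 = [-2, 5]; its C-coordinates [-3, 2] give column 1.
Continuing for each basis vector yields [psi]_C = [[-3, 1], [2, 1]].

[[-3, 1], [2, 1]]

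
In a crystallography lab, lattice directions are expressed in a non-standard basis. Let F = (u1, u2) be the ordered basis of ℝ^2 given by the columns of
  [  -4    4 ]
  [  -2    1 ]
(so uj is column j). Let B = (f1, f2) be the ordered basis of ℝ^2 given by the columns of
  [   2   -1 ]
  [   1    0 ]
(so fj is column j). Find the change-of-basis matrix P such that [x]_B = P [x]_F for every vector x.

[[-2, 1], [0, -2]]

Let M have columns uj and N have columns fj. Then for every x, N [x]_B = x = M [x]_F, so P = N^(-1) M.
Since det N = 1, N^(-1) has integer entries; multiplying gives P = [[-2, 1], [0, -2]].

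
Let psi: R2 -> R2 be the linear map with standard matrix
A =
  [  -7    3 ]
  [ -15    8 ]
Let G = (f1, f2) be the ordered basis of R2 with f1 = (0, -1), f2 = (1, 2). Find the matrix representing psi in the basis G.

The j-th column of [psi]_G is [psi(fj)]_G.
psi(f1) = A f1 = (-3, -8) = 2f1 - 3f2, so column 1 is (2, -3).
Repeating for f2 and assembling the columns gives [[2, -3], [-3, -1]].

[[2, -3], [-3, -1]]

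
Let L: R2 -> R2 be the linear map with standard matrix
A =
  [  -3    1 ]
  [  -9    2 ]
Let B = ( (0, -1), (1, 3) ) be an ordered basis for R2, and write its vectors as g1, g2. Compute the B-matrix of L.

Let P have columns g1, g2. Then [L]_B = P^(-1) A P.
Here det P = 1, so P^(-1) is integer; computing A P first and then P^(-1)(A P) gives [[-1, 3], [-1, 0]].

[[-1, 3], [-1, 0]]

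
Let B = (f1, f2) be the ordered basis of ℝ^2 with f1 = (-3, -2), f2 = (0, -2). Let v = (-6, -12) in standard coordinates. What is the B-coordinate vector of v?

We seek scalars with c_1 f1 + c_2 f2 = v; equivalently solve M c = v where the columns of M are f1, f2.
System: -3c_1 + 0c_2 = -6, -2c_1 - 2c_2 = -12; solving gives c_1 = 2, c_2 = 4.
Check: 2f1 + 4f2 = (-6, -12).

(2, 4)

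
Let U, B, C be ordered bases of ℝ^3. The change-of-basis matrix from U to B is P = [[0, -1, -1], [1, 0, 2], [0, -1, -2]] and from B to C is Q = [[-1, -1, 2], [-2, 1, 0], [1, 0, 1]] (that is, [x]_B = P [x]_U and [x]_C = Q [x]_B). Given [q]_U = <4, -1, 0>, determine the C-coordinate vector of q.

<-3, 2, 2>

First [q]_B = P [q]_U = <1, 4, 1>.
Then [q]_C = Q [q]_B = <-3, 2, 2>.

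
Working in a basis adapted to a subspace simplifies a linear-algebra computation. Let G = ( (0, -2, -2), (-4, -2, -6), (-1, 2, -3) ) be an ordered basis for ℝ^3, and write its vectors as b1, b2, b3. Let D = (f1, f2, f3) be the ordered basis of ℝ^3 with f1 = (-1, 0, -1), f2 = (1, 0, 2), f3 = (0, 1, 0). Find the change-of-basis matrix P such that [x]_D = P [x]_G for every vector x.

[[-2, 2, -1], [-2, -2, -2], [-2, -2, 2]]

Take x = bj: its G-coordinates are the j-th standard unit vector, so P e_j — column j of P — equals [bj]_D.
b1 = -2f1 - 2f2 - 2f3, giving column 1 = (-2, -2, -2); repeating for each j gives P = [[-2, 2, -1], [-2, -2, -2], [-2, -2, 2]].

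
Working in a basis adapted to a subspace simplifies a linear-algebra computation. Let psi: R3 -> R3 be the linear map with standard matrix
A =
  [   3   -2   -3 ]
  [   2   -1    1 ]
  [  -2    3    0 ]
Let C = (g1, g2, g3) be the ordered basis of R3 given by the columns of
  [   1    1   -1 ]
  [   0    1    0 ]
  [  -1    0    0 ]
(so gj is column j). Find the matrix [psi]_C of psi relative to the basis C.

[[2, -1, -2], [1, 1, -2], [-3, -1, -1]]

The j-th column of [psi]_C is [psi(gj)]_C.
psi(g1) = A g1 = (6, 1, -2) = 2g1 + g2 - 3g3, so column 1 is (2, 1, -3).
Repeating for g2, g3 and assembling the columns gives [[2, -1, -2], [1, 1, -2], [-3, -1, -1]].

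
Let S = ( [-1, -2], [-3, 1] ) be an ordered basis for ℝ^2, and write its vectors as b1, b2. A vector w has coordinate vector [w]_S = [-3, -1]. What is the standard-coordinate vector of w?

w = M [w]_S, where M has columns b1, b2.
Carrying out the matrix-vector product, w = [6, 5].

[6, 5]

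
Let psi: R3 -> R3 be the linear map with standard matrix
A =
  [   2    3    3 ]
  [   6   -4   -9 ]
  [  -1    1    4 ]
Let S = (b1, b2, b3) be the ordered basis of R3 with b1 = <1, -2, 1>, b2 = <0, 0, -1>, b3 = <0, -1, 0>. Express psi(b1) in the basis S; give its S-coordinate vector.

<-1, -2, -3>

Column 1 of [psi]_S is the S-coordinate vector of psi(b1).
In standard coordinates psi(b1) = A b1 = <-1, 5, 1>.
Converting to S: <-1, 5, 1> = -b1 - 2b2 - 3b3, so the coordinate vector is <-1, -2, -3>.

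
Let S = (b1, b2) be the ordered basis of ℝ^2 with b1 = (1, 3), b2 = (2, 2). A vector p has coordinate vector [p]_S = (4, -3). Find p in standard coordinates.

(-2, 6)

The coordinates say p = 4b1 - 3b2; adding the scaled basis vectors gives (-2, 6).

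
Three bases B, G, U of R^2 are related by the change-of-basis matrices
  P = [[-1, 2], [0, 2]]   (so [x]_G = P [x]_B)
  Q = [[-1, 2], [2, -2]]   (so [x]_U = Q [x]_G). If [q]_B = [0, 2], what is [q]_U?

[4, 0]

Composing the changes, [q]_U = Q P [q]_B.
Q P = [[1, 2], [-2, 0]]; applying this to [0, 2] gives [4, 0].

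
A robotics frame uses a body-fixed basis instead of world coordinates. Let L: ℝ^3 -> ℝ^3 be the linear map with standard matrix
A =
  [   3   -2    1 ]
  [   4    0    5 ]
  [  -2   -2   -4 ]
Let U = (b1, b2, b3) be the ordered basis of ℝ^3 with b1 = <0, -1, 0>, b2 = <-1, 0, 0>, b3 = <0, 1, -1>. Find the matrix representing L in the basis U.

Let P have columns b1, ..., b3. Then [L]_U = P^(-1) A P.
Here det P = 1, so P^(-1) is integer; computing A P first and then P^(-1)(A P) gives [[-2, 2, 3], [-2, 3, 3], [-2, -2, -2]].

[[-2, 2, 3], [-2, 3, 3], [-2, -2, -2]]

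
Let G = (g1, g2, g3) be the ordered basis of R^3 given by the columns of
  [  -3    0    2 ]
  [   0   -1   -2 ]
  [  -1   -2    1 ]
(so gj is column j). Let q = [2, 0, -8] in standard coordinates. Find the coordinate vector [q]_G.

[q]_G is the unique c with M c = q, where M has columns g1, ..., g3.
Solving this 3x3 system gives c = (-2, 4, -2).
Check: -2g1 + 4g2 - 2g3 = [2, 0, -8].

[-2, 4, -2]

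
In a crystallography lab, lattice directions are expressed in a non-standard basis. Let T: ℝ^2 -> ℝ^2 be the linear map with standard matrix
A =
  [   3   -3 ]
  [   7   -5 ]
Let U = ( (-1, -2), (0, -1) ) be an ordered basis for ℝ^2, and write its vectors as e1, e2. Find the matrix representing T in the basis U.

[[-3, -3], [3, 1]]

Let P have columns e1, e2. Then [T]_U = P^(-1) A P.
Here det P = 1, so P^(-1) is integer; computing A P first and then P^(-1)(A P) gives [[-3, -3], [3, 1]].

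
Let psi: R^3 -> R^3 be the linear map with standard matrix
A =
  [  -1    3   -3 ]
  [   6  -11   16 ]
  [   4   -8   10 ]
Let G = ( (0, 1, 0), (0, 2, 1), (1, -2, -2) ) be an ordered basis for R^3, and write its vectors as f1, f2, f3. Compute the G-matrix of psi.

[[-1, 0, -2], [-2, 0, -2], [3, 3, -1]]

With P the matrix whose columns are f1, ..., f3, [psi]_G = P^(-1) A P.
Column by column: psi(f1) = A f1 = (3, -11, -8); its G-coordinates (-1, -2, 3) give column 1.
Continuing for each basis vector yields [psi]_G = [[-1, 0, -2], [-2, 0, -2], [3, 3, -1]].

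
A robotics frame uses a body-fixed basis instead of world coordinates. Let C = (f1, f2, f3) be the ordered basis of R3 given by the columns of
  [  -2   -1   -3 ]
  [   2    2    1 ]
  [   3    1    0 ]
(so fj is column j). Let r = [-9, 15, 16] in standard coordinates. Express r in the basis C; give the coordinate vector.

[4, 4, -1]

We seek scalars with c_1 f1 + ... + c_3 f3 = r; equivalently solve M c = r where the columns of M are f1, ..., f3.
Solving this 3x3 system gives c = (4, 4, -1).
Check: 4f1 + 4f2 - f3 = [-9, 15, 16].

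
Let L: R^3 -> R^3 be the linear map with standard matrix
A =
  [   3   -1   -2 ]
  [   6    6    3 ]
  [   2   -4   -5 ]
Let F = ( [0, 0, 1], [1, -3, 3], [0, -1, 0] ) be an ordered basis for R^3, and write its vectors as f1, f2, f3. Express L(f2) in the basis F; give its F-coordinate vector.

Column 2 of [L]_F is the F-coordinate vector of L(f2).
In standard coordinates L(f2) = A f2 = [0, -3, -1].
Converting to F: [0, -3, -1] = -f1 + 0·f2 + 3f3, so the coordinate vector is [-1, 0, 3].

[-1, 0, 3]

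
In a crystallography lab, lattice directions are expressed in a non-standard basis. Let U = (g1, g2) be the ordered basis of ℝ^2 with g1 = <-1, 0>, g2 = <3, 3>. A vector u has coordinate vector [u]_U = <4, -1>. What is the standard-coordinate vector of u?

By definition u = 4g1 - g2.
Summing componentwise gives <-7, -3>.

<-7, -3>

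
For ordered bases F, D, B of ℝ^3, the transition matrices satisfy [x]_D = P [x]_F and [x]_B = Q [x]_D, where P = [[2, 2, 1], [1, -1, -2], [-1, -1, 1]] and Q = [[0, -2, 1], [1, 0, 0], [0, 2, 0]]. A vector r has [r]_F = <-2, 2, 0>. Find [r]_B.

Apply P to get D-coordinates <0, -4, 0>, then Q to get B-coordinates.
The result is [r]_B = <8, 0, -8>.

<8, 0, -8>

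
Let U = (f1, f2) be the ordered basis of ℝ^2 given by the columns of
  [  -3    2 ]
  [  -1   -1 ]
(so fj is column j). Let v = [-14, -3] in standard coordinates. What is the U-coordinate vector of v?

[4, -1]

Write v = c_1 f1 + c_2 f2 and solve for the c_i.
System: -3c_1 + 2c_2 = -14, -c_1 - c_2 = -3; solving gives c_1 = 4, c_2 = -1.
Check: 4f1 - f2 = [-14, -3].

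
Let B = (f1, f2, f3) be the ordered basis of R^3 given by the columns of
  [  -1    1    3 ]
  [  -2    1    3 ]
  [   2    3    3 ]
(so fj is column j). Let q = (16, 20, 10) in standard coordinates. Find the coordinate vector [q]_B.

(-4, 3, 3)

We seek scalars with c_1 f1 + ... + c_3 f3 = q; equivalently solve M c = q where the columns of M are f1, ..., f3.
Row-reducing the augmented matrix [M | q] gives c = (-4, 3, 3).
Check: -4f1 + 3f2 + 3f3 = (16, 20, 10).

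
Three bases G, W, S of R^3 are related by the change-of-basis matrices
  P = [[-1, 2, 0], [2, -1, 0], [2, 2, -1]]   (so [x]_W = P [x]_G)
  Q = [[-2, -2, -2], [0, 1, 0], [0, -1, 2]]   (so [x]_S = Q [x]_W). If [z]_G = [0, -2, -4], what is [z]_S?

Apply P to get W-coordinates [-4, 2, 0], then Q to get S-coordinates.
The result is [z]_S = [4, 2, -2].

[4, 2, -2]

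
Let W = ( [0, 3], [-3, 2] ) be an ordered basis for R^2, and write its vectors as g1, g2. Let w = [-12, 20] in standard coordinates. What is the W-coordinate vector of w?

[4, 4]

We seek scalars with c_1 g1 + c_2 g2 = w; equivalently solve M c = w where the columns of M are g1, g2.
System: 0c_1 - 3c_2 = -12, 3c_1 + 2c_2 = 20; solving gives c_1 = 4, c_2 = 4.
Check: 4g1 + 4g2 = [-12, 20].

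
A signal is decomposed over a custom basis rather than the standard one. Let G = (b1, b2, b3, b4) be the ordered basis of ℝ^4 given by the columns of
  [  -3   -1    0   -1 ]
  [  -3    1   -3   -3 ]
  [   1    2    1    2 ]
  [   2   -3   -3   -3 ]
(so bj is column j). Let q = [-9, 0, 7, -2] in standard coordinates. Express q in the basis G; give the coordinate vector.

We seek scalars with c_1 b1 + ... + c_4 b4 = q; equivalently solve M c = q where the columns of M are b1, ..., b4.
Solving this 4x4 system gives c = (2, 3, -1, 0).
Check: 2b1 + 3b2 - b3 + 0·b4 = [-9, 0, 7, -2].

[2, 3, -1, 0]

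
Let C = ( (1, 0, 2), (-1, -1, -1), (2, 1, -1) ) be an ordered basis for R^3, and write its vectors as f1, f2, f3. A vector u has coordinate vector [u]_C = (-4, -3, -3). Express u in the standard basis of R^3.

(-7, 0, -2)

By definition u = -4f1 - 3f2 - 3f3.
Summing componentwise gives (-7, 0, -2).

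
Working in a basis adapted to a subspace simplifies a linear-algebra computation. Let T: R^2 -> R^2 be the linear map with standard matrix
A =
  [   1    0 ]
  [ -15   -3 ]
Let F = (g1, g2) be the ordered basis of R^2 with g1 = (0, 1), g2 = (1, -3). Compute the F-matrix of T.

[[-3, -3], [0, 1]]

With P the matrix whose columns are g1, g2, [T]_F = P^(-1) A P.
Column by column: T(g1) = A g1 = (0, -3); its F-coordinates (-3, 0) give column 1.
Continuing for each basis vector yields [T]_F = [[-3, -3], [0, 1]].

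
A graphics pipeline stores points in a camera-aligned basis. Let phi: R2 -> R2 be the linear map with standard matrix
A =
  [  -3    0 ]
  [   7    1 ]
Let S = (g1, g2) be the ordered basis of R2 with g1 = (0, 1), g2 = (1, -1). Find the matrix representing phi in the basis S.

[[1, 3], [0, -3]]

With P the matrix whose columns are g1, g2, [phi]_S = P^(-1) A P.
Column by column: phi(g1) = A g1 = (0, 1); its S-coordinates (1, 0) give column 1.
Continuing for each basis vector yields [phi]_S = [[1, 3], [0, -3]].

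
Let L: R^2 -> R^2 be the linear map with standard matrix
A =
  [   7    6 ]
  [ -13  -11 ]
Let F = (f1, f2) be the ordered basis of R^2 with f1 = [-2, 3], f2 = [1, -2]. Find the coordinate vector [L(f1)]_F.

[-1, 2]

Column 1 of [L]_F is the F-coordinate vector of L(f1).
In standard coordinates L(f1) = A f1 = [4, -7].
Converting to F: [4, -7] = -f1 + 2f2, so the coordinate vector is [-1, 2].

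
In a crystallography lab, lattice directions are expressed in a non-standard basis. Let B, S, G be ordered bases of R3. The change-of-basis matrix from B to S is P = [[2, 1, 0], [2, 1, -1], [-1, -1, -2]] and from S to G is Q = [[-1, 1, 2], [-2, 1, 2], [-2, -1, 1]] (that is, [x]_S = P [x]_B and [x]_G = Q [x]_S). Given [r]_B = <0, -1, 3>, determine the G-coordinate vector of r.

<-13, -12, 1>

Composing the changes, [r]_G = Q P [r]_B.
Q P = [[-2, -2, -5], [-4, -3, -5], [-7, -4, -1]]; applying this to <0, -1, 3> gives <-13, -12, 1>.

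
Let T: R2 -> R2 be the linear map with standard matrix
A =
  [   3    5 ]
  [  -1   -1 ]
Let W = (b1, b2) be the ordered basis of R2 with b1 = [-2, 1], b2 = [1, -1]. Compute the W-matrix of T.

With P the matrix whose columns are b1, b2, [T]_W = P^(-1) A P.
Column by column: T(b1) = A b1 = [-1, 1]; its W-coordinates [0, -1] give column 1.
Continuing for each basis vector yields [T]_W = [[0, 2], [-1, 2]].

[[0, 2], [-1, 2]]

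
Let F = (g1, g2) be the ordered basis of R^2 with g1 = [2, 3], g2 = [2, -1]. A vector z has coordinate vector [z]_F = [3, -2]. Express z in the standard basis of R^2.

[2, 11]

By definition z = 3g1 - 2g2.
Summing componentwise gives [2, 11].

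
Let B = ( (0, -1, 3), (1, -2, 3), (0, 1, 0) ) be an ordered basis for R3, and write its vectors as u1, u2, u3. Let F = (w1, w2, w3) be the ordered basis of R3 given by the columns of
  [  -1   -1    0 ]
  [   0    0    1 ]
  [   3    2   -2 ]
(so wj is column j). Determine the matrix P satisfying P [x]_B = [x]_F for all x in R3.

Column j of P is [uj]_F, since P maps B-coordinates to F-coordinates.
Expressing u1 in F: u1 = w1 - w2 - w3, so column 1 of P is (1, -1, -1).
Doing the same for each uj gives P = [[1, 1, 2], [-1, -2, -2], [-1, -2, 1]].

[[1, 1, 2], [-1, -2, -2], [-1, -2, 1]]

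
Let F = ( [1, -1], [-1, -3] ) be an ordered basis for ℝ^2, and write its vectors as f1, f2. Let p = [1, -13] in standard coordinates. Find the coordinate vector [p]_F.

[4, 3]

Write p = c_1 f1 + c_2 f2 and solve for the c_i.
System: c_1 - c_2 = 1, -c_1 - 3c_2 = -13; solving gives c_1 = 4, c_2 = 3.
Check: 4f1 + 3f2 = [1, -13].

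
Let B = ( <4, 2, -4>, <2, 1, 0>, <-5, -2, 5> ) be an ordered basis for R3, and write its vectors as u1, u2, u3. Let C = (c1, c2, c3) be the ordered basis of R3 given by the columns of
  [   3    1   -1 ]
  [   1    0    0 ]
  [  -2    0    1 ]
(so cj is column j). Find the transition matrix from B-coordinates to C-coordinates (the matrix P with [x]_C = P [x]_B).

Let M have columns uj and N have columns cj. Then for every x, N [x]_C = x = M [x]_B, so P = N^(-1) M.
Since det N = -1, N^(-1) has integer entries; multiplying gives P = [[2, 1, -2], [-2, 1, 2], [0, 2, 1]].

[[2, 1, -2], [-2, 1, 2], [0, 2, 1]]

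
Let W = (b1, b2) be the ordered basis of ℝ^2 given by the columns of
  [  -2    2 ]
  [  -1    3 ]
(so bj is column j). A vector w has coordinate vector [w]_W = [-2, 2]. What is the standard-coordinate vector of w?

[8, 8]

The coordinates say w = -2b1 + 2b2; adding the scaled basis vectors gives [8, 8].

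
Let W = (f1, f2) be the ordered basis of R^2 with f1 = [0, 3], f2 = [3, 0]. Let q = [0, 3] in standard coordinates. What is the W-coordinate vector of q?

[1, 0]

[q]_W is the unique c with M c = q, where M has columns f1, f2.
System: 0c_1 + 3c_2 = 0, 3c_1 + 0c_2 = 3; solving gives c_1 = 1, c_2 = 0.
Check: f1 + 0·f2 = [0, 3].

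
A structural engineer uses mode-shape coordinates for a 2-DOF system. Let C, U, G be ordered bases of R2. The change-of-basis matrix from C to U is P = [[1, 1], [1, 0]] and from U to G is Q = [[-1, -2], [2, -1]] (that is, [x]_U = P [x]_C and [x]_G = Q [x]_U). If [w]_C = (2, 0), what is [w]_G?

Apply P to get U-coordinates (2, 2), then Q to get G-coordinates.
The result is [w]_G = (-6, 2).

(-6, 2)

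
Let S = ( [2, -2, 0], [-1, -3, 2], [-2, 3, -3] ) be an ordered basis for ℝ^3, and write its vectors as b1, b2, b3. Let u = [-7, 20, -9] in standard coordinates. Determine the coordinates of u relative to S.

[u]_S is the unique c with M c = u, where M has columns b1, ..., b3.
Gaussian elimination on [M | u] yields c = (-4, -3, 1).
Check: -4b1 - 3b2 + b3 = [-7, 20, -9].

[-4, -3, 1]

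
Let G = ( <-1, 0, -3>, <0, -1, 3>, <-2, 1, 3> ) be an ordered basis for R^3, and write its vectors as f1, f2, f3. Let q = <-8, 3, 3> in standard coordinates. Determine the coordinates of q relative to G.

<2, 0, 3>

Write q = c_1 f1 + ... + c_3 f3 and solve for the c_i.
Gaussian elimination on [M | q] yields c = (2, 0, 3).
Check: 2f1 + 0·f2 + 3f3 = <-8, 3, 3>.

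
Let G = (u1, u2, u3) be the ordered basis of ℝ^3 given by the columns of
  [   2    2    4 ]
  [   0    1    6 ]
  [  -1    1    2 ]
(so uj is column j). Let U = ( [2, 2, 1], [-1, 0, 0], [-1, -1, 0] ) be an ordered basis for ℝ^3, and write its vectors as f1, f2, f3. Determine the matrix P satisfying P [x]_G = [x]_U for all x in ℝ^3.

Take x = uj: its G-coordinates are the j-th standard unit vector, so P e_j — column j of P — equals [uj]_U.
u1 = -f1 - 2f2 - 2f3, giving column 1 = [-1, -2, -2]; repeating for each j gives P = [[-1, 1, 2], [-2, -1, 2], [-2, 1, -2]].

[[-1, 1, 2], [-2, -1, 2], [-2, 1, -2]]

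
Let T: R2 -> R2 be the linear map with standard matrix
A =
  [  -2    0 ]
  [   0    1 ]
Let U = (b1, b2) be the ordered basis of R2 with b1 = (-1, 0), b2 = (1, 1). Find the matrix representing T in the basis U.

The j-th column of [T]_U is [T(bj)]_U.
T(b1) = A b1 = (2, 0) = -2b1 + 0·b2, so column 1 is (-2, 0).
Repeating for b2 and assembling the columns gives [[-2, 3], [0, 1]].

[[-2, 3], [0, 1]]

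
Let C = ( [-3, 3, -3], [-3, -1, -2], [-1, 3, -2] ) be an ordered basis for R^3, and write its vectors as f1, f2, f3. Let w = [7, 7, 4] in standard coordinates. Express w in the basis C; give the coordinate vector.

[2, -4, -1]

We seek scalars with c_1 f1 + ... + c_3 f3 = w; equivalently solve M c = w where the columns of M are f1, ..., f3.
Solving this 3x3 system gives c = (2, -4, -1).
Check: 2f1 - 4f2 - f3 = [7, 7, 4].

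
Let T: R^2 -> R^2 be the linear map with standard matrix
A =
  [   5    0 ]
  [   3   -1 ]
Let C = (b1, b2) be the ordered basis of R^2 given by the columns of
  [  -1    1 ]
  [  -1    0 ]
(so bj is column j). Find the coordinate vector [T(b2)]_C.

<-3, 2>

Column 2 of [T]_C is the C-coordinate vector of T(b2).
In standard coordinates T(b2) = A b2 = <5, 3>.
Converting to C: <5, 3> = -3b1 + 2b2, so the coordinate vector is <-3, 2>.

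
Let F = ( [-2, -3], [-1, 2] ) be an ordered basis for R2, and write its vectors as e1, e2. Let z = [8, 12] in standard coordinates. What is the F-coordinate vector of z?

[-4, 0]

[z]_F is the unique c with M c = z, where M has columns e1, e2.
System: -2c_1 - c_2 = 8, -3c_1 + 2c_2 = 12; solving gives c_1 = -4, c_2 = 0.
Check: -4e1 + 0·e2 = [8, 12].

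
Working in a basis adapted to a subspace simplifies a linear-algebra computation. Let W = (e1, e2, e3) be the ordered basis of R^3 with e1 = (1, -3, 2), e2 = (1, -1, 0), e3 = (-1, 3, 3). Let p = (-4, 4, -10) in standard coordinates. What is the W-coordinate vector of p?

We seek scalars with c_1 e1 + ... + c_3 e3 = p; equivalently solve M c = p where the columns of M are e1, ..., e3.
Row-reducing the augmented matrix [M | p] gives c = (-2, -4, -2).
Check: -2e1 - 4e2 - 2e3 = (-4, 4, -10).

(-2, -4, -2)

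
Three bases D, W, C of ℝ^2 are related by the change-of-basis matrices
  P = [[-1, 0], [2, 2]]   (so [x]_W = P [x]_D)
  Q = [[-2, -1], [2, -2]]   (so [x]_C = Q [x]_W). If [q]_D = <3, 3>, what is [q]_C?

<-6, -30>

First [q]_W = P [q]_D = <-3, 12>.
Then [q]_C = Q [q]_W = <-6, -30>.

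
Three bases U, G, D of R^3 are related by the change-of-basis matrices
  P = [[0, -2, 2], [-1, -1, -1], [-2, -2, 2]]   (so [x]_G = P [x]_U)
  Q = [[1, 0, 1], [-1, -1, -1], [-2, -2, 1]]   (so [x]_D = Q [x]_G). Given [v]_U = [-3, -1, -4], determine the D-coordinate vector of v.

[-6, -2, -4]

First [v]_G = P [v]_U = [-6, 8, 0].
Then [v]_D = Q [v]_G = [-6, -2, -4].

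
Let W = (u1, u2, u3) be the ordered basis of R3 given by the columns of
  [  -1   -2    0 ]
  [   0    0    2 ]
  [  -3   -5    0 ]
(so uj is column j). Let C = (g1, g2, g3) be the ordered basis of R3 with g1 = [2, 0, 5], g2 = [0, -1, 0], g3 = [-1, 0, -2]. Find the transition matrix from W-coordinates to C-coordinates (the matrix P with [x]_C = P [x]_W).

Column j of P is [uj]_C, since P maps W-coordinates to C-coordinates.
Expressing u1 in C: u1 = -g1 + 0·g2 - g3, so column 1 of P is [-1, 0, -1].
Doing the same for each uj gives P = [[-1, -1, 0], [0, 0, -2], [-1, 0, 0]].

[[-1, -1, 0], [0, 0, -2], [-1, 0, 0]]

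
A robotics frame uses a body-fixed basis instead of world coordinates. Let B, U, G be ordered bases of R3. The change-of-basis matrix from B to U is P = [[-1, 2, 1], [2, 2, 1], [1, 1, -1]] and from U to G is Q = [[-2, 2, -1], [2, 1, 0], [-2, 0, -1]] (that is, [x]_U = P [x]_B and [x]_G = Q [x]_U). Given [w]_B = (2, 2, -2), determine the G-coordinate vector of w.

(6, 6, -6)

Composing the changes, [w]_G = Q P [w]_B.
Q P = [[5, -1, 1], [0, 6, 3], [1, -5, -1]]; applying this to (2, 2, -2) gives (6, 6, -6).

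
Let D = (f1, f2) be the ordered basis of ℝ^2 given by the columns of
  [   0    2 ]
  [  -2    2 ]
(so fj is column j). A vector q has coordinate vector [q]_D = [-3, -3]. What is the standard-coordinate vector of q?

By definition q = -3f1 - 3f2.
Summing componentwise gives [-6, 0].

[-6, 0]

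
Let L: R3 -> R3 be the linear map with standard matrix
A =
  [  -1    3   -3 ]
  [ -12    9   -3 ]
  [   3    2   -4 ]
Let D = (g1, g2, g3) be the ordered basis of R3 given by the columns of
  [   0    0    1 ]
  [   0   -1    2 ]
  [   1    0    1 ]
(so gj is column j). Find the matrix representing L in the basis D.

The j-th column of [L]_D is [L(gj)]_D.
L(g1) = A g1 = (-3, -3, -4) = -g1 - 3g2 - 3g3, so column 1 is (-1, -3, -3).
Repeating for g2, g3 and assembling the columns gives [[-1, 1, 1], [-3, 3, 1], [-3, -3, 2]].

[[-1, 1, 1], [-3, 3, 1], [-3, -3, 2]]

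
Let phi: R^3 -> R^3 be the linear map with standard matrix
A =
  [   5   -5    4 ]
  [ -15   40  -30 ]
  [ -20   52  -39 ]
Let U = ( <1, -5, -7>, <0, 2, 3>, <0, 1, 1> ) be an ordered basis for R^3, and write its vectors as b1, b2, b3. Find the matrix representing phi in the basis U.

[[2, 2, -1], [2, 1, 1], [1, -2, 3]]

Let P have columns b1, ..., b3. Then [phi]_U = P^(-1) A P.
Here det P = -1, so P^(-1) is integer; computing A P first and then P^(-1)(A P) gives [[2, 2, -1], [2, 1, 1], [1, -2, 3]].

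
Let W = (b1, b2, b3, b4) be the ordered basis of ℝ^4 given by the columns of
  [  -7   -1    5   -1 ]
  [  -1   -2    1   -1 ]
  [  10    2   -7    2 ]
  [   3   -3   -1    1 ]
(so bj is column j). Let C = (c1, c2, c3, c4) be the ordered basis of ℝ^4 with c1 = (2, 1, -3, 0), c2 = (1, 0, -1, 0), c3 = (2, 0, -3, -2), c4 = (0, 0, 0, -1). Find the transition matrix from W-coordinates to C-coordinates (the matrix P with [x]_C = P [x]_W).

Let M have columns bj and N have columns cj. Then for every x, N [x]_C = x = M [x]_W, so P = N^(-1) M.
Since det N = -1, N^(-1) has integer entries; multiplying gives P = [[-1, -2, 1, -1], [-1, 1, 1, 1], [-2, 1, 1, 0], [1, 1, -1, -1]].

[[-1, -2, 1, -1], [-1, 1, 1, 1], [-2, 1, 1, 0], [1, 1, -1, -1]]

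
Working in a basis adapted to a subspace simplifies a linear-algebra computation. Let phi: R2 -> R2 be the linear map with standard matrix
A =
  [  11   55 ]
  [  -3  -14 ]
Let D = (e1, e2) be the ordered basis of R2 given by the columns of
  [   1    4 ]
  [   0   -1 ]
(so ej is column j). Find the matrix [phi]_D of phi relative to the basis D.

[[-1, -3], [3, -2]]

Let P have columns e1, e2. Then [phi]_D = P^(-1) A P.
Here det P = -1, so P^(-1) is integer; computing A P first and then P^(-1)(A P) gives [[-1, -3], [3, -2]].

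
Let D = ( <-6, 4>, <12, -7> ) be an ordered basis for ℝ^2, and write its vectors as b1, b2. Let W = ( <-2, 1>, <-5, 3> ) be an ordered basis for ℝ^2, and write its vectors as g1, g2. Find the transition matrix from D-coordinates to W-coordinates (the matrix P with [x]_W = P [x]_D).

[[-2, -1], [2, -2]]

Column j of P is [bj]_W, since P maps D-coordinates to W-coordinates.
Expressing b1 in W: b1 = -2g1 + 2g2, so column 1 of P is <-2, 2>.
Doing the same for each bj gives P = [[-2, -1], [2, -2]].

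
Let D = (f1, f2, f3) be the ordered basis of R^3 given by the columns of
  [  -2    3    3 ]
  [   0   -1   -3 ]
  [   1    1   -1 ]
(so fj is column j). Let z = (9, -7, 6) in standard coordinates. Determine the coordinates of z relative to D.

[z]_D is the unique c with M c = z, where M has columns f1, ..., f3.
Gaussian elimination on [M | z] yields c = (3, 4, 1).
Check: 3f1 + 4f2 + f3 = (9, -7, 6).

(3, 4, 1)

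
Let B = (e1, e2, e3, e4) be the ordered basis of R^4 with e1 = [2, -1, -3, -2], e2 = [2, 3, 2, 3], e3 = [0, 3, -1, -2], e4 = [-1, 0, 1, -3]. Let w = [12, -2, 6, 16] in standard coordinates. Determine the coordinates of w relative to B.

[2, 4, -4, 0]

We seek scalars with c_1 e1 + ... + c_4 e4 = w; equivalently solve M c = w where the columns of M are e1, ..., e4.
Row-reducing the augmented matrix [M | w] gives c = (2, 4, -4, 0).
Check: 2e1 + 4e2 - 4e3 + 0·e4 = [12, -2, 6, 16].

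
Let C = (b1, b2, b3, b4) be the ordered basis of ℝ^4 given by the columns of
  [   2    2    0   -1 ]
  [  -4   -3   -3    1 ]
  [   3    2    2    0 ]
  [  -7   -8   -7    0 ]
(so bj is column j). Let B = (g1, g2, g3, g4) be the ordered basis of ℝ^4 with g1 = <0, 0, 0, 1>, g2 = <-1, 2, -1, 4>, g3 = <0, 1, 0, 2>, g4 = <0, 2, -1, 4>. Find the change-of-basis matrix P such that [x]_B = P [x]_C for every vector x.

Let M have columns bj and N have columns gj. Then for every x, N [x]_B = x = M [x]_C, so P = N^(-1) M.
Since det N = -1, N^(-1) has integer entries; multiplying gives P = [[1, -2, -1, -2], [-2, -2, 0, 1], [2, 1, 1, 1], [-1, 0, -2, -1]].

[[1, -2, -1, -2], [-2, -2, 0, 1], [2, 1, 1, 1], [-1, 0, -2, -1]]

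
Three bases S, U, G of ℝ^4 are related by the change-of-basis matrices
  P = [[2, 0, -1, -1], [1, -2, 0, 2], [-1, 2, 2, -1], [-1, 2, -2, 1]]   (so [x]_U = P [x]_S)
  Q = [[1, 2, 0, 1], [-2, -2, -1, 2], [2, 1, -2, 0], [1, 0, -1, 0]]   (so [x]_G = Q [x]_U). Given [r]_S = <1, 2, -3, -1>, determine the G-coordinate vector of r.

<4, 16, 11, 8>

Apply P to get U-coordinates <6, -5, -2, 8>, then Q to get G-coordinates.
The result is [r]_G = <4, 16, 11, 8>.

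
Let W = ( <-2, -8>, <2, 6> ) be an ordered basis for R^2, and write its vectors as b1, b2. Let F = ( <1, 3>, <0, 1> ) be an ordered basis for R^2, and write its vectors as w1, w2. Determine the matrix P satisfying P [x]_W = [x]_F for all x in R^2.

Take x = bj: its W-coordinates are the j-th standard unit vector, so P e_j — column j of P — equals [bj]_F.
b1 = -2w1 - 2w2, giving column 1 = <-2, -2>; repeating for each j gives P = [[-2, 2], [-2, 0]].

[[-2, 2], [-2, 0]]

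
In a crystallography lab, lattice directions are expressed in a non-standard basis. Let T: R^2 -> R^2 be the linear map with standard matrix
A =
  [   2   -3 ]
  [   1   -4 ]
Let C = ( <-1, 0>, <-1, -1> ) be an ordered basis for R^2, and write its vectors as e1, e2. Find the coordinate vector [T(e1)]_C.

<1, 1>

Compute T(e1) = A e1 = <-2, -1> in standard coordinates.
Then write this in C-coordinates: solve for y in y_1 e1 + y_2 e2 = <-2, -1>.
This gives y = <1, 1>, which is column 1 of [T]_C.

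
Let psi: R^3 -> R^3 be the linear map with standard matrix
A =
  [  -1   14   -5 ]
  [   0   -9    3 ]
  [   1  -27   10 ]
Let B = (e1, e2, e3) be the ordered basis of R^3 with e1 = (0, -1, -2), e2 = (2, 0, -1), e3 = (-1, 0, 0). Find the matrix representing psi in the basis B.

[[-3, 3, 0], [-1, 2, 1], [2, 1, 1]]

With P the matrix whose columns are e1, ..., e3, [psi]_B = P^(-1) A P.
Column by column: psi(e1) = A e1 = (-4, 3, 7); its B-coordinates (-3, -1, 2) give column 1.
Continuing for each basis vector yields [psi]_B = [[-3, 3, 0], [-1, 2, 1], [2, 1, 1]].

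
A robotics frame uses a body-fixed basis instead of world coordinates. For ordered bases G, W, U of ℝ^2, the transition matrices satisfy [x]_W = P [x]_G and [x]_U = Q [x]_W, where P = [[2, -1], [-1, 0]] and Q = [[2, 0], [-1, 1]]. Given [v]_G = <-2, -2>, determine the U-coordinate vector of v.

First [v]_W = P [v]_G = <-2, 2>.
Then [v]_U = Q [v]_W = <-4, 4>.

<-4, 4>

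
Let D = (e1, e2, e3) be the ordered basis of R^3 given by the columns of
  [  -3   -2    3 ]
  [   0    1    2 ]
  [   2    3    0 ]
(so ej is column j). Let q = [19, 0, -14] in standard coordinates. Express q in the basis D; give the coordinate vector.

[-4, -2, 1]

We seek scalars with c_1 e1 + ... + c_3 e3 = q; equivalently solve M c = q where the columns of M are e1, ..., e3.
Row-reducing the augmented matrix [M | q] gives c = (-4, -2, 1).
Check: -4e1 - 2e2 + e3 = [19, 0, -14].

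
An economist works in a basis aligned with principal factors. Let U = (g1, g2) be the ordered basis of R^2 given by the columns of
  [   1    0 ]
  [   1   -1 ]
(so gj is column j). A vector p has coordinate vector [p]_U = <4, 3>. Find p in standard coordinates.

p = M [p]_U, where M has columns g1, g2.
Carrying out the matrix-vector product, p = <4, 1>.

<4, 1>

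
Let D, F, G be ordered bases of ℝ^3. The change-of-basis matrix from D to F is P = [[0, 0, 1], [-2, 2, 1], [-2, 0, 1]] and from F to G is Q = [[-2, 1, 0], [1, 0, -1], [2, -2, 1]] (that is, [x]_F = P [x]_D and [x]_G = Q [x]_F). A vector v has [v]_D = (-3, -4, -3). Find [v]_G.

First [v]_F = P [v]_D = (-3, -5, 3).
Then [v]_G = Q [v]_F = (1, -6, 7).

(1, -6, 7)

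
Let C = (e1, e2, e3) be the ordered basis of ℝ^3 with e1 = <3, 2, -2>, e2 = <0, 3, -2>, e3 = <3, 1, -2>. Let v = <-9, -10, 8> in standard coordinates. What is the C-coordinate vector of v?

<-4, -1, 1>

Write v = c_1 e1 + ... + c_3 e3 and solve for the c_i.
Gaussian elimination on [M | v] yields c = (-4, -1, 1).
Check: -4e1 - e2 + e3 = <-9, -10, 8>.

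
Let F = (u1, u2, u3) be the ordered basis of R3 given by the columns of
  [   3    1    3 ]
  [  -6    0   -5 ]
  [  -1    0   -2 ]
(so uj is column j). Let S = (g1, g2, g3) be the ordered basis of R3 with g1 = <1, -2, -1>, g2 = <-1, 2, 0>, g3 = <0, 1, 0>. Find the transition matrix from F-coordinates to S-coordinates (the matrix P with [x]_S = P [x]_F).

[[1, 0, 2], [-2, -1, -1], [0, 2, 1]]

Column j of P is [uj]_S, since P maps F-coordinates to S-coordinates.
Expressing u1 in S: u1 = g1 - 2g2 + 0·g3, so column 1 of P is <1, -2, 0>.
Doing the same for each uj gives P = [[1, 0, 2], [-2, -1, -1], [0, 2, 1]].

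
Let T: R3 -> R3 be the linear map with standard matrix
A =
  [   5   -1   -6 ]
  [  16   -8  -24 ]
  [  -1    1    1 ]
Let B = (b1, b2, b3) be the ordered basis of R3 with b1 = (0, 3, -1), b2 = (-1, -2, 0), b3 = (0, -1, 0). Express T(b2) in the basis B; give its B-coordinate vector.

Column 2 of [T]_B is the B-coordinate vector of T(b2).
In standard coordinates T(b2) = A b2 = (-3, 0, -1).
Converting to B: (-3, 0, -1) = b1 + 3b2 - 3b3, so the coordinate vector is (1, 3, -3).

(1, 3, -3)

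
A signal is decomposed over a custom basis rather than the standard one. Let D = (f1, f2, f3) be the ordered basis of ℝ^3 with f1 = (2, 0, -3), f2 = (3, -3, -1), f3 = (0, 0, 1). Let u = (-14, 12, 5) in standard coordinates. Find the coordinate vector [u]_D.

[u]_D is the unique c with M c = u, where M has columns f1, ..., f3.
Gaussian elimination on [M | u] yields c = (-1, -4, -2).
Check: -f1 - 4f2 - 2f3 = (-14, 12, 5).

(-1, -4, -2)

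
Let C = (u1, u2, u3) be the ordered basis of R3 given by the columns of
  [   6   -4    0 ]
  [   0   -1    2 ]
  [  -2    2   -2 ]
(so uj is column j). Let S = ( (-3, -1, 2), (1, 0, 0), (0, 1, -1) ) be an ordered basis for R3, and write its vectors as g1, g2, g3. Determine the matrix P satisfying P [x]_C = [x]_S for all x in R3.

[[-2, 1, 0], [0, -1, 0], [-2, 0, 2]]

Let M have columns uj and N have columns gj. Then for every x, N [x]_S = x = M [x]_C, so P = N^(-1) M.
Since det N = 1, N^(-1) has integer entries; multiplying gives P = [[-2, 1, 0], [0, -1, 0], [-2, 0, 2]].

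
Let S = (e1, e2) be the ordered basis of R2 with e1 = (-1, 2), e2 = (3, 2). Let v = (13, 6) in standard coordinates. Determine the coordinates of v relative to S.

We seek scalars with c_1 e1 + c_2 e2 = v; equivalently solve M c = v where the columns of M are e1, e2.
System: -c_1 + 3c_2 = 13, 2c_1 + 2c_2 = 6; solving gives c_1 = -1, c_2 = 4.
Check: -e1 + 4e2 = (13, 6).

(-1, 4)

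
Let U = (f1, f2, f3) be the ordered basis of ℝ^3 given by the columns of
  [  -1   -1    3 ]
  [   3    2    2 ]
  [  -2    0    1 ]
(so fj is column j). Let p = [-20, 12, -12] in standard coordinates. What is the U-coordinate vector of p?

Write p = c_1 f1 + ... + c_3 f3 and solve for the c_i.
Row-reducing the augmented matrix [M | p] gives c = (4, 4, -4).
Check: 4f1 + 4f2 - 4f3 = [-20, 12, -12].

[4, 4, -4]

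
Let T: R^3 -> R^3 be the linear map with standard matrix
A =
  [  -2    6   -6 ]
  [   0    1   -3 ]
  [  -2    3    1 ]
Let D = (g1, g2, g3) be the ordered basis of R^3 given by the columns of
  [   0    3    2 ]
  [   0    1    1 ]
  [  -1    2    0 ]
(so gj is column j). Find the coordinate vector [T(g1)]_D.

(1, 0, 3)

Column 1 of [T]_D is the D-coordinate vector of T(g1).
In standard coordinates T(g1) = A g1 = (6, 3, -1).
Converting to D: (6, 3, -1) = g1 + 0·g2 + 3g3, so the coordinate vector is (1, 0, 3).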